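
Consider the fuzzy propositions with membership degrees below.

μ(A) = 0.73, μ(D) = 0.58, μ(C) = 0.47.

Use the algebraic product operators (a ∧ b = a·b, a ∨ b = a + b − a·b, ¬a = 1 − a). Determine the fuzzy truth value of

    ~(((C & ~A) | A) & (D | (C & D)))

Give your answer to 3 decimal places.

0.469

~A = 1 − 0.7300 = 0.2700
C & ~A = a·b on (0.4700, 0.2700) = 0.1269
(C & ~A) | A = a + b − a·b on (0.1269, 0.7300) = 0.7643
C & D = a·b on (0.4700, 0.5800) = 0.2726
D | (C & D) = a + b − a·b on (0.5800, 0.2726) = 0.6945
((C & ~A) | A) & (D | (C & D)) = a·b on (0.7643, 0.6945) = 0.5308
~(((C & ~A) | A) & (D | (C & D))) = 1 − 0.5308 = 0.4692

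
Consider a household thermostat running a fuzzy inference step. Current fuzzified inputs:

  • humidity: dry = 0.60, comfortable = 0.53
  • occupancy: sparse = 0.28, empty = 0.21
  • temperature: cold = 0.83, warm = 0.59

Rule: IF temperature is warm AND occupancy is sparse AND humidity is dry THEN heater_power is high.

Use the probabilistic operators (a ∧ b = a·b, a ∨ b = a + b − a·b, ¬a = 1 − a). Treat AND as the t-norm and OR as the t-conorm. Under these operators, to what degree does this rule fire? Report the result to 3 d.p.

0.099

firing strength: warm=0.59, sparse=0.28, dry=0.60; AND[a·b] → w = 0.0991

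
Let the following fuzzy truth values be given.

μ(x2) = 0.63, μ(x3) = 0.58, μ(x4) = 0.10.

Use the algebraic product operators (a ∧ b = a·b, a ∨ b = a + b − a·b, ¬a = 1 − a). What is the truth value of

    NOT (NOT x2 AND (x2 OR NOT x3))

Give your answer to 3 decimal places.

0.709

NOT x2 = 1 − 0.6300 = 0.3700
NOT x3 = 1 − 0.5800 = 0.4200
x2 OR NOT x3 = a + b − a·b on (0.6300, 0.4200) = 0.7854
NOT x2 AND (x2 OR NOT x3) = a·b on (0.3700, 0.7854) = 0.2906
NOT (NOT x2 AND (x2 OR NOT x3)) = 1 − 0.2906 = 0.7094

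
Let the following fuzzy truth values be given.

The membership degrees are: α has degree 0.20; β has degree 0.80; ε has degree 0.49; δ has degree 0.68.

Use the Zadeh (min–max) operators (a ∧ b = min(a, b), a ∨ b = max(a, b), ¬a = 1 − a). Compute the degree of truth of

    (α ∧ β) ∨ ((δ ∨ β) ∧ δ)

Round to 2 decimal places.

0.68

α ∧ β = min(a, b) on (0.20, 0.80) = 0.20
δ ∨ β = max(a, b) on (0.68, 0.80) = 0.80
(δ ∨ β) ∧ δ = min(a, b) on (0.80, 0.68) = 0.68
(α ∧ β) ∨ ((δ ∨ β) ∧ δ) = max(a, b) on (0.20, 0.68) = 0.68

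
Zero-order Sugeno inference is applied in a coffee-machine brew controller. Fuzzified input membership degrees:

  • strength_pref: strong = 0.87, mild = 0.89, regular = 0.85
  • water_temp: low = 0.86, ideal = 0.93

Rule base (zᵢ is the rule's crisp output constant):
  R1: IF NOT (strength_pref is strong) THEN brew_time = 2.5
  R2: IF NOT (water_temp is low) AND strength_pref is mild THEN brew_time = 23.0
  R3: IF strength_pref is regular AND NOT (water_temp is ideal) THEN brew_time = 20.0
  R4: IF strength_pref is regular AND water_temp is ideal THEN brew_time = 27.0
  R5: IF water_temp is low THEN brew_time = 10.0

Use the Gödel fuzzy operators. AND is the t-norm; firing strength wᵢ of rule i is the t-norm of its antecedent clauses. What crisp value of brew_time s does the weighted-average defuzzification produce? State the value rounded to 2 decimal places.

R1 (z=2.5): ¬strong=1−0.87=0.13 → w = 0.13
R2 (z=23.0): ¬low=1−0.86=0.14, mild=0.89; AND[min(a, b)] → w = 0.14
R3 (z=20.0): regular=0.85, ¬ideal=1−0.93=0.07; AND[min(a, b)] → w = 0.07
R4 (z=27.0): regular=0.85, ideal=0.93; AND[min(a, b)] → w = 0.85
R5 (z=10.0): low=0.86 → w = 0.86
Weighted average = (0.13·2.5 + 0.14·23.0 + 0.07·20.0 + 0.85·27.0 + 0.86·10.0) / (0.13 + 0.14 + 0.07 + 0.85 + 0.86)
  = 36.4950 / 2.0500 = 17.80

17.80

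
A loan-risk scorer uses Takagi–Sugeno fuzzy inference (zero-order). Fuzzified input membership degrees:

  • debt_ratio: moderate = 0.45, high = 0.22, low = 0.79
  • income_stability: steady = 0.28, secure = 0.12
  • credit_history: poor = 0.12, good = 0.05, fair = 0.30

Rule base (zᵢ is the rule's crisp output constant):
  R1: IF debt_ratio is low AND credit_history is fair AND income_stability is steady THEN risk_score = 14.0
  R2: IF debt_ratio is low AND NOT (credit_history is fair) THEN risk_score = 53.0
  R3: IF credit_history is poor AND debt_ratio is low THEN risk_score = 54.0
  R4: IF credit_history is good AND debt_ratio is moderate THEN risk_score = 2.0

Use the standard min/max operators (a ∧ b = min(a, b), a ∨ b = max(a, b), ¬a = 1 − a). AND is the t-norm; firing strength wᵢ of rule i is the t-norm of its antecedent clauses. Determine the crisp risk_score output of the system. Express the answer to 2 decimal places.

41.39

R1 (z=14.0): low=0.79, fair=0.30, steady=0.28; AND[min(a, b)] → w = 0.28
R2 (z=53.0): low=0.79, ¬fair=1−0.30=0.70; AND[min(a, b)] → w = 0.70
R3 (z=54.0): poor=0.12, low=0.79; AND[min(a, b)] → w = 0.12
R4 (z=2.0): good=0.05, moderate=0.45; AND[min(a, b)] → w = 0.05
Weighted average = (0.28·14.0 + 0.70·53.0 + 0.12·54.0 + 0.05·2.0) / (0.28 + 0.70 + 0.12 + 0.05)
  = 47.6000 / 1.1500 = 41.39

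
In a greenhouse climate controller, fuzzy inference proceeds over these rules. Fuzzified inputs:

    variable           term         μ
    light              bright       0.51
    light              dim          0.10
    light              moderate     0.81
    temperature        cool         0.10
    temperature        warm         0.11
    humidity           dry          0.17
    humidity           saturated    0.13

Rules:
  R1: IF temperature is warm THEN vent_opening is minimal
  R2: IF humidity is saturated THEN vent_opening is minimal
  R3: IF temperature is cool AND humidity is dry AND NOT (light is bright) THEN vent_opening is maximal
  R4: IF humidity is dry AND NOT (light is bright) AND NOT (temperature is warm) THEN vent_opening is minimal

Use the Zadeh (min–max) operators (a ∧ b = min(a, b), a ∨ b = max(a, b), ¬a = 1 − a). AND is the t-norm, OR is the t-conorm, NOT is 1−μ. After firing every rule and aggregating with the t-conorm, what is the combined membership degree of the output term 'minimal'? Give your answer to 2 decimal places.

R1: warm=0.11 → w = 0.11
R2: saturated=0.13 → w = 0.13
R3: cool=0.10, dry=0.17, ¬bright=1−0.51=0.49; AND[min(a, b)] → w = 0.10
R4: dry=0.17, ¬bright=1−0.51=0.49, ¬warm=1−0.11=0.89; AND[min(a, b)] → w = 0.17
Rules with consequent 'minimal': {R1, R2, R4} → strengths 0.11, 0.13, 0.17
Aggregate via t-conorm [max(a, b)]: 0.17

0.17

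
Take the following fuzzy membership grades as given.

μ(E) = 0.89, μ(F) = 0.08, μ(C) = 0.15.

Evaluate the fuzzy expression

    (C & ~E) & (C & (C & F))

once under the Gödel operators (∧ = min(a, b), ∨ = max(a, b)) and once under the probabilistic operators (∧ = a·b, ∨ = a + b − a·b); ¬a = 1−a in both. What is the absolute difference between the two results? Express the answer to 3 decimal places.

Under Gödel:
  ~E = 1 − 0.89 = 0.11
  C & ~E = min(a, b) on (0.15, 0.11) = 0.11
  C & F = min(a, b) on (0.15, 0.08) = 0.08
  C & (C & F) = min(a, b) on (0.15, 0.08) = 0.08
  (C & ~E) & (C & (C & F)) = min(a, b) on (0.11, 0.08) = 0.08
  → value = 0.0800
Under probabilistic:
  ~E = 1 − 0.8900 = 0.1100
  C & ~E = a·b on (0.1500, 0.1100) = 0.0165
  C & F = a·b on (0.1500, 0.0800) = 0.0120
  C & (C & F) = a·b on (0.1500, 0.0120) = 0.0018
  (C & ~E) & (C & (C & F)) = a·b on (0.0165, 0.0018) = 0.0000
  → value = 0.0000
|0.0800 − 0.0000| = 0.080

0.080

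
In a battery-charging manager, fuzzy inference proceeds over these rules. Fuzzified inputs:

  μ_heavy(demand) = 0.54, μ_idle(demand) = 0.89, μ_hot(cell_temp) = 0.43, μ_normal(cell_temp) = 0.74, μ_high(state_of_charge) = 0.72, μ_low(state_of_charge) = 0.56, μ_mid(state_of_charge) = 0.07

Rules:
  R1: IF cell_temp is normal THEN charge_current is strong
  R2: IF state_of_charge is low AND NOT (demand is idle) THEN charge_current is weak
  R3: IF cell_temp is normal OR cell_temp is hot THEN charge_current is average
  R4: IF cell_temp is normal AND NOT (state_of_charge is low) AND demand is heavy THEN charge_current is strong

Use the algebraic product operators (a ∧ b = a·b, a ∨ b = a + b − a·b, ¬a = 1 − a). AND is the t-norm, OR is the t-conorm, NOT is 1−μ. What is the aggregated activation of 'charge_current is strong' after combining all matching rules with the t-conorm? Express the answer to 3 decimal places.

0.786

R1: normal=0.74 → w = 0.7400
R2: low=0.56, ¬idle=1−0.89=0.11; AND[a·b] → w = 0.0616
R3: normal=0.74, hot=0.43; OR[a + b − a·b] → w = 0.8518
R4: normal=0.74, ¬low=1−0.56=0.44, heavy=0.54; AND[a·b] → w = 0.1758
Rules with consequent 'strong': {R1, R4} → strengths 0.7400, 0.1758
Aggregate via t-conorm [a + b − a·b]: 0.7857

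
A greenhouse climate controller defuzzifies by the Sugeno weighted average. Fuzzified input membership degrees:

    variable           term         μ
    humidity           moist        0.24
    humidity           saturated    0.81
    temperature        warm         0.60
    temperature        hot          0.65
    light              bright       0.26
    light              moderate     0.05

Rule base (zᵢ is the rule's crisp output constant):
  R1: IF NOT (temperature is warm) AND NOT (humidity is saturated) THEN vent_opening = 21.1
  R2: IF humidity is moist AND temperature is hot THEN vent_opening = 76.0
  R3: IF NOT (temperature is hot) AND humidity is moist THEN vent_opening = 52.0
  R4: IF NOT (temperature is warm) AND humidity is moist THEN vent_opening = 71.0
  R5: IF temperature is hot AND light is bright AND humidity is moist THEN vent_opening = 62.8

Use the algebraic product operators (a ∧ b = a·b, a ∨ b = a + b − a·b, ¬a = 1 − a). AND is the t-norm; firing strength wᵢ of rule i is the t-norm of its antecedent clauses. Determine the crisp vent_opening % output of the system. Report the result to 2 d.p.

60.08

R1 (z=21.1): ¬warm=1−0.60=0.40, ¬saturated=1−0.81=0.19; AND[a·b] → w = 0.0760
R2 (z=76.0): moist=0.24, hot=0.65; AND[a·b] → w = 0.1560
R3 (z=52.0): ¬hot=1−0.65=0.35, moist=0.24; AND[a·b] → w = 0.0840
R4 (z=71.0): ¬warm=1−0.60=0.40, moist=0.24; AND[a·b] → w = 0.0960
R5 (z=62.8): hot=0.65, bright=0.26, moist=0.24; AND[a·b] → w = 0.0406
Weighted average = (0.0760·21.1 + 0.1560·76.0 + 0.0840·52.0 + 0.0960·71.0 + 0.0406·62.8) / (0.0760 + 0.1560 + 0.0840 + 0.0960 + 0.0406)
  = 27.1908 / 0.4526 = 60.08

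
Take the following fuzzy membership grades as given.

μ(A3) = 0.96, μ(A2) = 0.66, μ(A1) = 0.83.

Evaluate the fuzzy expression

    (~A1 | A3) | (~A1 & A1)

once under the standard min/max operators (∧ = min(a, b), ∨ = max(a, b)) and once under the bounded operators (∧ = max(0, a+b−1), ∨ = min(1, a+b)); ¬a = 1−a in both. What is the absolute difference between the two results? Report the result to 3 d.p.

Under standard min/max:
  ~A1 = 1 − 0.83 = 0.17
  ~A1 | A3 = max(a, b) on (0.17, 0.96) = 0.96
  ~A1 = 1 − 0.83 = 0.17
  ~A1 & A1 = min(a, b) on (0.17, 0.83) = 0.17
  (~A1 | A3) | (~A1 & A1) = max(a, b) on (0.96, 0.17) = 0.96
  → value = 0.9600
Under bounded:
  ~A1 = 1 − 0.83 = 0.17
  ~A1 | A3 = min(1, a+b) on (0.17, 0.96) = 1.00
  ~A1 = 1 − 0.83 = 0.17
  ~A1 & A1 = max(0, a+b−1) on (0.17, 0.83) = 0.00
  (~A1 | A3) | (~A1 & A1) = min(1, a+b) on (1.00, 0.00) = 1.00
  → value = 1.0000
|0.9600 − 1.0000| = 0.040

0.040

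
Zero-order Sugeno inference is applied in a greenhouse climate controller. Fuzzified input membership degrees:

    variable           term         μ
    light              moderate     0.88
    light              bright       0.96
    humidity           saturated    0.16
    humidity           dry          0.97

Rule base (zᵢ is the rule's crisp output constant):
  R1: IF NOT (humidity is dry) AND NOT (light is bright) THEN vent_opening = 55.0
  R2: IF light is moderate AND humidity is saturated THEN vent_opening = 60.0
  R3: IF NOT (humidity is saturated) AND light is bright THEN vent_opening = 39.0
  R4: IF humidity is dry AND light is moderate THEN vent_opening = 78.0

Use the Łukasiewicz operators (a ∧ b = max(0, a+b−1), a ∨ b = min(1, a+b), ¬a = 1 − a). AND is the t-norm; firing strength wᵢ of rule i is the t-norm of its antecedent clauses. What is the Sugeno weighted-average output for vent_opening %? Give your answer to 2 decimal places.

R1 (z=55.0): ¬dry=1−0.97=0.03, ¬bright=1−0.96=0.04; AND[max(0, a+b−1)] → w = 0.00
R2 (z=60.0): moderate=0.88, saturated=0.16; AND[max(0, a+b−1)] → w = 0.04
R3 (z=39.0): ¬saturated=1−0.16=0.84, bright=0.96; AND[max(0, a+b−1)] → w = 0.80
R4 (z=78.0): dry=0.97, moderate=0.88; AND[max(0, a+b−1)] → w = 0.85
Weighted average = (0.00·55.0 + 0.04·60.0 + 0.80·39.0 + 0.85·78.0) / (0.00 + 0.04 + 0.80 + 0.85)
  = 99.9000 / 1.6900 = 59.11

59.11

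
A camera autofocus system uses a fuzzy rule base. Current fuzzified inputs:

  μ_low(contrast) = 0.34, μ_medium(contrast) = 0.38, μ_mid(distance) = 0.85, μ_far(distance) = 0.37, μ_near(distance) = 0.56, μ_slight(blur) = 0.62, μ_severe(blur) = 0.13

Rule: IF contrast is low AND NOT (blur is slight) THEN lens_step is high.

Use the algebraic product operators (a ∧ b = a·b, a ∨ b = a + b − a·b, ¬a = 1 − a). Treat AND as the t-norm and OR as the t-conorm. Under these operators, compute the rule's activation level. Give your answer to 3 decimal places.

firing strength: low=0.34, ¬slight=1−0.62=0.38; AND[a·b] → w = 0.1292

0.129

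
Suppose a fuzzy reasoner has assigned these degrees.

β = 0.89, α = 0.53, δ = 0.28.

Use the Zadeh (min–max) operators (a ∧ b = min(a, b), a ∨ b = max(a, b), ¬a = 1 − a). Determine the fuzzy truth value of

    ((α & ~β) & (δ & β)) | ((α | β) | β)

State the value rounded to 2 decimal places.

~β = 1 − 0.89 = 0.11
α & ~β = min(a, b) on (0.53, 0.11) = 0.11
δ & β = min(a, b) on (0.28, 0.89) = 0.28
(α & ~β) & (δ & β) = min(a, b) on (0.11, 0.28) = 0.11
α | β = max(a, b) on (0.53, 0.89) = 0.89
(α | β) | β = max(a, b) on (0.89, 0.89) = 0.89
((α & ~β) & (δ & β)) | ((α | β) | β) = max(a, b) on (0.11, 0.89) = 0.89

0.89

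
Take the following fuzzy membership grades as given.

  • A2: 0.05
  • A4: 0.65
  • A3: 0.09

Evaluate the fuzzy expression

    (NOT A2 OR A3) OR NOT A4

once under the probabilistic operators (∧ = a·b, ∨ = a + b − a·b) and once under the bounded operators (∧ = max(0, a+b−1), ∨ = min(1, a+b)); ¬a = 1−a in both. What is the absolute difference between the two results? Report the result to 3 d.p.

0.030

Under probabilistic:
  NOT A2 = 1 − 0.0500 = 0.9500
  NOT A2 OR A3 = a + b − a·b on (0.9500, 0.0900) = 0.9545
  NOT A4 = 1 − 0.6500 = 0.3500
  (NOT A2 OR A3) OR NOT A4 = a + b − a·b on (0.9545, 0.3500) = 0.9704
  → value = 0.9704
Under bounded:
  NOT A2 = 1 − 0.05 = 0.95
  NOT A2 OR A3 = min(1, a+b) on (0.95, 0.09) = 1.00
  NOT A4 = 1 − 0.65 = 0.35
  (NOT A2 OR A3) OR NOT A4 = min(1, a+b) on (1.00, 0.35) = 1.00
  → value = 1.0000
|0.9704 − 1.0000| = 0.030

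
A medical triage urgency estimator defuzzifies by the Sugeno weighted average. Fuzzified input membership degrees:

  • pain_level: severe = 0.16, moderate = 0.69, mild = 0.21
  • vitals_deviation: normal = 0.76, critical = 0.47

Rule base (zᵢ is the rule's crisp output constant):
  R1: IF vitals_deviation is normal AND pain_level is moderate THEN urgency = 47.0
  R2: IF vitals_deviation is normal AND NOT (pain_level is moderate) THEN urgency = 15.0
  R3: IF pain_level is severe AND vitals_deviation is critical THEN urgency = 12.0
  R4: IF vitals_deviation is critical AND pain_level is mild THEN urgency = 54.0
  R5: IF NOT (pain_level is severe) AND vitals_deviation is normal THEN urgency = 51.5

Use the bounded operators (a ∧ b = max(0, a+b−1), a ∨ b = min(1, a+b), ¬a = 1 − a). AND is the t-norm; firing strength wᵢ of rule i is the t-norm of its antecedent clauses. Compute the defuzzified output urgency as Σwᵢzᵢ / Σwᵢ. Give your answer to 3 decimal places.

47.411

R1 (z=47.0): normal=0.76, moderate=0.69; AND[max(0, a+b−1)] → w = 0.45
R2 (z=15.0): normal=0.76, ¬moderate=1−0.69=0.31; AND[max(0, a+b−1)] → w = 0.07
R3 (z=12.0): severe=0.16, critical=0.47; AND[max(0, a+b−1)] → w = 0.00
R4 (z=54.0): critical=0.47, mild=0.21; AND[max(0, a+b−1)] → w = 0.00
R5 (z=51.5): ¬severe=1−0.16=0.84, normal=0.76; AND[max(0, a+b−1)] → w = 0.60
Weighted average = (0.45·47.0 + 0.07·15.0 + 0.00·12.0 + 0.00·54.0 + 0.60·51.5) / (0.45 + 0.07 + 0.00 + 0.00 + 0.60)
  = 53.1000 / 1.1200 = 47.411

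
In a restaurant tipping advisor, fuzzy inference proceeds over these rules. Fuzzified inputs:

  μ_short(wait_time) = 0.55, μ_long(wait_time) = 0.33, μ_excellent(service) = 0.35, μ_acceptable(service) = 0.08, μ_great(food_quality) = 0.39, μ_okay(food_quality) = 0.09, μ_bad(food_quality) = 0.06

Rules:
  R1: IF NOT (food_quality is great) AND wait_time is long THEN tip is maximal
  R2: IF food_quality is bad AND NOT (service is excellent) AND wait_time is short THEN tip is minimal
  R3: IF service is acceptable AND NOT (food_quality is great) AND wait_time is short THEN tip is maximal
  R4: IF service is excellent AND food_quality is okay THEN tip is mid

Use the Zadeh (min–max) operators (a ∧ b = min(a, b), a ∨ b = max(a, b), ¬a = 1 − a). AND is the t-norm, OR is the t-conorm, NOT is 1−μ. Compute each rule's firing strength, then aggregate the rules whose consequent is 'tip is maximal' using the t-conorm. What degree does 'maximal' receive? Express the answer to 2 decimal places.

R1: ¬great=1−0.39=0.61, long=0.33; AND[min(a, b)] → w = 0.33
R2: bad=0.06, ¬excellent=1−0.35=0.65, short=0.55; AND[min(a, b)] → w = 0.06
R3: acceptable=0.08, ¬great=1−0.39=0.61, short=0.55; AND[min(a, b)] → w = 0.08
R4: excellent=0.35, okay=0.09; AND[min(a, b)] → w = 0.09
Rules with consequent 'maximal': {R1, R3} → strengths 0.33, 0.08
Aggregate via t-conorm [max(a, b)]: 0.33

0.33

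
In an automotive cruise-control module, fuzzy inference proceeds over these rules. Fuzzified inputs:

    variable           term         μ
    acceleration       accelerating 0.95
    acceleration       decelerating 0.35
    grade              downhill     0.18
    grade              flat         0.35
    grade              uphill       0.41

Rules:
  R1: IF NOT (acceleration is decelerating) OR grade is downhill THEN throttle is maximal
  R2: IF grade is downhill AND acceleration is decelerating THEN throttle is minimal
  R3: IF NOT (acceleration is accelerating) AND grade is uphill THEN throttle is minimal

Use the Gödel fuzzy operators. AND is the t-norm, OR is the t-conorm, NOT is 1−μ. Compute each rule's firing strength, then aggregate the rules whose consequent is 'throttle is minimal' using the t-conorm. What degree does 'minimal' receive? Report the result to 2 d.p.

R1: ¬decelerating=1−0.35=0.65, downhill=0.18; OR[max(a, b)] → w = 0.65
R2: downhill=0.18, decelerating=0.35; AND[min(a, b)] → w = 0.18
R3: ¬accelerating=1−0.95=0.05, uphill=0.41; AND[min(a, b)] → w = 0.05
Rules with consequent 'minimal': {R2, R3} → strengths 0.18, 0.05
Aggregate via t-conorm [max(a, b)]: 0.18

0.18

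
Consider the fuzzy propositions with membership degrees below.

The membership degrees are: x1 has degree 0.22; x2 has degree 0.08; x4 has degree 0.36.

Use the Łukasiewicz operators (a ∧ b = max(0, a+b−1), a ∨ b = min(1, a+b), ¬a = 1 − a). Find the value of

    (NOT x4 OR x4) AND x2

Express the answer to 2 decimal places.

0.08

NOT x4 = 1 − 0.36 = 0.64
NOT x4 OR x4 = min(1, a+b) on (0.64, 0.36) = 1.00
(NOT x4 OR x4) AND x2 = max(0, a+b−1) on (1.00, 0.08) = 0.08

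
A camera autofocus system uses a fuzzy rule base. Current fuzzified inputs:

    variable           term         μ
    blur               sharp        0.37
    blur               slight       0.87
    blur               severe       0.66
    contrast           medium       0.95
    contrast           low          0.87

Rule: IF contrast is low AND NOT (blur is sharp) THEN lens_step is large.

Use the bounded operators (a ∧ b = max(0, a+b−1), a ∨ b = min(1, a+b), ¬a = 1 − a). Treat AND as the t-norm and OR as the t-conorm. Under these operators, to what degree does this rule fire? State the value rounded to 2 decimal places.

firing strength: low=0.87, ¬sharp=1−0.37=0.63; AND[max(0, a+b−1)] → w = 0.50

0.50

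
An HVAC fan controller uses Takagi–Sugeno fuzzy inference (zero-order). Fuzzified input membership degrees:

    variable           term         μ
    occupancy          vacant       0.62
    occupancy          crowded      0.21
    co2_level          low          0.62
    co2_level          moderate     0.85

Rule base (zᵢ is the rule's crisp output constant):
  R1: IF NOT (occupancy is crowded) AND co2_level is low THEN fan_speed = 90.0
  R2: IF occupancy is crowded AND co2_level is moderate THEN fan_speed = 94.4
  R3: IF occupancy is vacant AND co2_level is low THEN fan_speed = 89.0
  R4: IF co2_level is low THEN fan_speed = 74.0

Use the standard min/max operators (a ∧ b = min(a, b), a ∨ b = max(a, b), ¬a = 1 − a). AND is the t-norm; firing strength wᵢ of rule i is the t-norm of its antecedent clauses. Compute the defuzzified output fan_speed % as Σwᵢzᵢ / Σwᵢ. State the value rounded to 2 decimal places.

85.35

R1 (z=90.0): ¬crowded=1−0.21=0.79, low=0.62; AND[min(a, b)] → w = 0.62
R2 (z=94.4): crowded=0.21, moderate=0.85; AND[min(a, b)] → w = 0.21
R3 (z=89.0): vacant=0.62, low=0.62; AND[min(a, b)] → w = 0.62
R4 (z=74.0): low=0.62 → w = 0.62
Weighted average = (0.62·90.0 + 0.21·94.4 + 0.62·89.0 + 0.62·74.0) / (0.62 + 0.21 + 0.62 + 0.62)
  = 176.6840 / 2.0700 = 85.35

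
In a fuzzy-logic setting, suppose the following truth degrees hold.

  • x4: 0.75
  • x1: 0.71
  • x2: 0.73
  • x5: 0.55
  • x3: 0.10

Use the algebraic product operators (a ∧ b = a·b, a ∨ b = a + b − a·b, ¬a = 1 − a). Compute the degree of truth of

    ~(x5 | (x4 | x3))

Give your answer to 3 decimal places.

0.101

x4 | x3 = a + b − a·b on (0.7500, 0.1000) = 0.7750
x5 | (x4 | x3) = a + b − a·b on (0.5500, 0.7750) = 0.8987
~(x5 | (x4 | x3)) = 1 − 0.8987 = 0.1013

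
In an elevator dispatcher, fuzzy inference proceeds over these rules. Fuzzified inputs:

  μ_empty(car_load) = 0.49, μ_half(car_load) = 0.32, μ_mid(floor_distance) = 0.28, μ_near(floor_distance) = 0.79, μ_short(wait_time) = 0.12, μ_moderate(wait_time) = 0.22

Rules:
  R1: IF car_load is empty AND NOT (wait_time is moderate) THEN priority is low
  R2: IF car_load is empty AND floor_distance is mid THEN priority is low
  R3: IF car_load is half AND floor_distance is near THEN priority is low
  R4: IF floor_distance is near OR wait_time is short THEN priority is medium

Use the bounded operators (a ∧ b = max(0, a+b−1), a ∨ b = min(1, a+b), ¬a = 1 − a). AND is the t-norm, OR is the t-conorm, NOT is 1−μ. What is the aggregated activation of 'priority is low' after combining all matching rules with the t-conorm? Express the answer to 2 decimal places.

0.38

R1: empty=0.49, ¬moderate=1−0.22=0.78; AND[max(0, a+b−1)] → w = 0.27
R2: empty=0.49, mid=0.28; AND[max(0, a+b−1)] → w = 0.00
R3: half=0.32, near=0.79; AND[max(0, a+b−1)] → w = 0.11
R4: near=0.79, short=0.12; OR[min(1, a+b)] → w = 0.91
Rules with consequent 'low': {R1, R2, R3} → strengths 0.27, 0.00, 0.11
Aggregate via t-conorm [min(1, a+b)]: 0.38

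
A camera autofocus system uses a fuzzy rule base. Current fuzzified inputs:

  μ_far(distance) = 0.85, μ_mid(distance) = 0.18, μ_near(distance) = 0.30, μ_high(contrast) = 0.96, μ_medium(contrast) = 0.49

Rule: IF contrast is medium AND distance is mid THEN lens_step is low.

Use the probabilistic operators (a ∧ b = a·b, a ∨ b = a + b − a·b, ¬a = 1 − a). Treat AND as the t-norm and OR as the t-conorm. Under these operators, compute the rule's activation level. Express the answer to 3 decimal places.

0.088

firing strength: medium=0.49, mid=0.18; AND[a·b] → w = 0.0882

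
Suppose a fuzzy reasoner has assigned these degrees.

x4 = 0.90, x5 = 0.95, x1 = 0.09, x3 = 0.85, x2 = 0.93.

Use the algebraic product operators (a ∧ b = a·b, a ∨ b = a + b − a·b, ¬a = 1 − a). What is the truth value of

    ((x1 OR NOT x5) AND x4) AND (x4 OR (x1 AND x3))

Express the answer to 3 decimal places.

NOT x5 = 1 − 0.9500 = 0.0500
x1 OR NOT x5 = a + b − a·b on (0.0900, 0.0500) = 0.1355
(x1 OR NOT x5) AND x4 = a·b on (0.1355, 0.9000) = 0.1220
x1 AND x3 = a·b on (0.0900, 0.8500) = 0.0765
x4 OR (x1 AND x3) = a + b − a·b on (0.9000, 0.0765) = 0.9077
((x1 OR NOT x5) AND x4) AND (x4 OR (x1 AND x3)) = a·b on (0.1220, 0.9077) = 0.1107

0.111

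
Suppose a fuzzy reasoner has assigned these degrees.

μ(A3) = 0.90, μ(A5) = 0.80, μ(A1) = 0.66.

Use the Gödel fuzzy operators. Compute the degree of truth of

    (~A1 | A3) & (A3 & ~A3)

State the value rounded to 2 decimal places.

0.10

~A1 = 1 − 0.66 = 0.34
~A1 | A3 = max(a, b) on (0.34, 0.90) = 0.90
~A3 = 1 − 0.90 = 0.10
A3 & ~A3 = min(a, b) on (0.90, 0.10) = 0.10
(~A1 | A3) & (A3 & ~A3) = min(a, b) on (0.90, 0.10) = 0.10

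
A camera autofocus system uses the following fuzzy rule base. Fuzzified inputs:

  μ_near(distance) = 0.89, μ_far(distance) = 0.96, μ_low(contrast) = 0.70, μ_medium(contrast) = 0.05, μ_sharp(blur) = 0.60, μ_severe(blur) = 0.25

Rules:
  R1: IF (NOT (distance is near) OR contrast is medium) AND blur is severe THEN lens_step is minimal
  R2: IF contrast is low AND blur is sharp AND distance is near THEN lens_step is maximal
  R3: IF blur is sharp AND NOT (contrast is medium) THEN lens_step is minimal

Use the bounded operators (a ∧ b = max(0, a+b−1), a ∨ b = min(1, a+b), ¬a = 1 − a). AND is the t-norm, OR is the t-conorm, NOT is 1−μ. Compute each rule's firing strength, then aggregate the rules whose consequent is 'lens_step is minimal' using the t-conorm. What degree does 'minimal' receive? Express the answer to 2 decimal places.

R1: (¬near=1−0.89=0.11 OR medium=0.05) = 0.16; AND[max(0, a+b−1)] with severe=0.25 → w = 0.00
R2: low=0.70, sharp=0.60, near=0.89; AND[max(0, a+b−1)] → w = 0.19
R3: sharp=0.60, ¬medium=1−0.05=0.95; AND[max(0, a+b−1)] → w = 0.55
Rules with consequent 'minimal': {R1, R3} → strengths 0.00, 0.55
Aggregate via t-conorm [min(1, a+b)]: 0.55

0.55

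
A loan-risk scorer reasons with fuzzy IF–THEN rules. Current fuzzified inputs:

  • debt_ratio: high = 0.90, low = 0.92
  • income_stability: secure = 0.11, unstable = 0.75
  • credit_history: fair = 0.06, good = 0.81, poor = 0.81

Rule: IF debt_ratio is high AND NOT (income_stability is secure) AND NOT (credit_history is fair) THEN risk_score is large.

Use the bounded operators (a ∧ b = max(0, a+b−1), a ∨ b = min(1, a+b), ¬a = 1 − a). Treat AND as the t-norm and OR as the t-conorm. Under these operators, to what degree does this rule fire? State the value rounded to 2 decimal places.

0.73

firing strength: high=0.90, ¬secure=1−0.11=0.89, ¬fair=1−0.06=0.94; AND[max(0, a+b−1)] → w = 0.73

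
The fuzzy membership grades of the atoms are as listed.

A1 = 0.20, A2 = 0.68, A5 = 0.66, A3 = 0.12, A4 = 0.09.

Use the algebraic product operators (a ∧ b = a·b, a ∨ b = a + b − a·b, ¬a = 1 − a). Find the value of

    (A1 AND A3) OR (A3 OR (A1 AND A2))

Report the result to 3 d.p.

0.258

A1 AND A3 = a·b on (0.2000, 0.1200) = 0.0240
A1 AND A2 = a·b on (0.2000, 0.6800) = 0.1360
A3 OR (A1 AND A2) = a + b − a·b on (0.1200, 0.1360) = 0.2397
(A1 AND A3) OR (A3 OR (A1 AND A2)) = a + b − a·b on (0.0240, 0.2397) = 0.2579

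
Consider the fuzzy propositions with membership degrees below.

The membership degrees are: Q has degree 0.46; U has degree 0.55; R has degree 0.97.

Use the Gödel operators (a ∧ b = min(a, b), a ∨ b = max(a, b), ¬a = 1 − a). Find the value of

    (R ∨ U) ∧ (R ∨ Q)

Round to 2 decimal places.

0.97

R ∨ U = max(a, b) on (0.97, 0.55) = 0.97
R ∨ Q = max(a, b) on (0.97, 0.46) = 0.97
(R ∨ U) ∧ (R ∨ Q) = min(a, b) on (0.97, 0.97) = 0.97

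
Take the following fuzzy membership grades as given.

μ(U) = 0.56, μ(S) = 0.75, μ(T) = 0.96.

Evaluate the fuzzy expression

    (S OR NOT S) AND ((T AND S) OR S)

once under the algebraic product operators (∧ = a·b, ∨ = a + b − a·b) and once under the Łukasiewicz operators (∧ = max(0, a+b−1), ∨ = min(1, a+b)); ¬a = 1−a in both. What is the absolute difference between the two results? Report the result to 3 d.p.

Under algebraic product:
  NOT S = 1 − 0.7500 = 0.2500
  S OR NOT S = a + b − a·b on (0.7500, 0.2500) = 0.8125
  T AND S = a·b on (0.9600, 0.7500) = 0.7200
  (T AND S) OR S = a + b − a·b on (0.7200, 0.7500) = 0.9300
  (S OR NOT S) AND ((T AND S) OR S) = a·b on (0.8125, 0.9300) = 0.7556
  → value = 0.7556
Under Łukasiewicz:
  NOT S = 1 − 0.75 = 0.25
  S OR NOT S = min(1, a+b) on (0.75, 0.25) = 1.00
  T AND S = max(0, a+b−1) on (0.96, 0.75) = 0.71
  (T AND S) OR S = min(1, a+b) on (0.71, 0.75) = 1.00
  (S OR NOT S) AND ((T AND S) OR S) = max(0, a+b−1) on (1.00, 1.00) = 1.00
  → value = 1.0000
|0.7556 − 1.0000| = 0.244

0.244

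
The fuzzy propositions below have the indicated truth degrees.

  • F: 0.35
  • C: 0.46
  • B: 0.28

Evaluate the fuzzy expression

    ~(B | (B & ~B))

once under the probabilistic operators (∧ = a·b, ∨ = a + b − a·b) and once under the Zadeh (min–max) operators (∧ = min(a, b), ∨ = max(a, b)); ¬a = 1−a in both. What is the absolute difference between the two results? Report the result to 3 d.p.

Under probabilistic:
  ~B = 1 − 0.2800 = 0.7200
  B & ~B = a·b on (0.2800, 0.7200) = 0.2016
  B | (B & ~B) = a + b − a·b on (0.2800, 0.2016) = 0.4252
  ~(B | (B & ~B)) = 1 − 0.4252 = 0.5748
  → value = 0.5748
Under Zadeh (min–max):
  ~B = 1 − 0.28 = 0.72
  B & ~B = min(a, b) on (0.28, 0.72) = 0.28
  B | (B & ~B) = max(a, b) on (0.28, 0.28) = 0.28
  ~(B | (B & ~B)) = 1 − 0.28 = 0.72
  → value = 0.7200
|0.5748 − 0.7200| = 0.145

0.145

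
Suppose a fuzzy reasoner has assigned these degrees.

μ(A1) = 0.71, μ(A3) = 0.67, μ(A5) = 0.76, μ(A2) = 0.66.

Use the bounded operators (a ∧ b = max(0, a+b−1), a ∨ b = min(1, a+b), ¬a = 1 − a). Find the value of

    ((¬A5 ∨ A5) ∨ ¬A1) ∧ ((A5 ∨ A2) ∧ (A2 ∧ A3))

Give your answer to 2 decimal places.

0.33

¬A5 = 1 − 0.76 = 0.24
¬A5 ∨ A5 = min(1, a+b) on (0.24, 0.76) = 1.00
¬A1 = 1 − 0.71 = 0.29
(¬A5 ∨ A5) ∨ ¬A1 = min(1, a+b) on (1.00, 0.29) = 1.00
A5 ∨ A2 = min(1, a+b) on (0.76, 0.66) = 1.00
A2 ∧ A3 = max(0, a+b−1) on (0.66, 0.67) = 0.33
(A5 ∨ A2) ∧ (A2 ∧ A3) = max(0, a+b−1) on (1.00, 0.33) = 0.33
((¬A5 ∨ A5) ∨ ¬A1) ∧ ((A5 ∨ A2) ∧ (A2 ∧ A3)) = max(0, a+b−1) on (1.00, 0.33) = 0.33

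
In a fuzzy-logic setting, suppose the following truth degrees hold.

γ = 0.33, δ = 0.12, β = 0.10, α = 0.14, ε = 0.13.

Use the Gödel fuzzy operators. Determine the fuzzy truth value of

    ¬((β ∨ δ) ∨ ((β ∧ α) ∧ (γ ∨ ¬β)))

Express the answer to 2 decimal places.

0.88

β ∨ δ = max(a, b) on (0.10, 0.12) = 0.12
β ∧ α = min(a, b) on (0.10, 0.14) = 0.10
¬β = 1 − 0.10 = 0.90
γ ∨ ¬β = max(a, b) on (0.33, 0.90) = 0.90
(β ∧ α) ∧ (γ ∨ ¬β) = min(a, b) on (0.10, 0.90) = 0.10
(β ∨ δ) ∨ ((β ∧ α) ∧ (γ ∨ ¬β)) = max(a, b) on (0.12, 0.10) = 0.12
¬((β ∨ δ) ∨ ((β ∧ α) ∧ (γ ∨ ¬β))) = 1 − 0.12 = 0.88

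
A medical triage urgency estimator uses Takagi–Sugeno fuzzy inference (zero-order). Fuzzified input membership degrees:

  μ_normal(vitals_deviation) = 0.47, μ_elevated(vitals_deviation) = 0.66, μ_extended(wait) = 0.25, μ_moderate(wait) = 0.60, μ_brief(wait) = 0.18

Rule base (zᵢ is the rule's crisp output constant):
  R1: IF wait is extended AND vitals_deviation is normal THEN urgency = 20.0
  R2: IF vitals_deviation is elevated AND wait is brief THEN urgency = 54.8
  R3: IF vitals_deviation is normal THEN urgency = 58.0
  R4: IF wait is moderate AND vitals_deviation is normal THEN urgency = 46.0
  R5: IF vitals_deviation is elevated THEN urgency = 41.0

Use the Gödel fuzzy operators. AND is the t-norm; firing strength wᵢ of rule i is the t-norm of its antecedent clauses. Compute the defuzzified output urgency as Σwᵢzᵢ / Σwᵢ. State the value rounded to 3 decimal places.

44.731

R1 (z=20.0): extended=0.25, normal=0.47; AND[min(a, b)] → w = 0.25
R2 (z=54.8): elevated=0.66, brief=0.18; AND[min(a, b)] → w = 0.18
R3 (z=58.0): normal=0.47 → w = 0.47
R4 (z=46.0): moderate=0.60, normal=0.47; AND[min(a, b)] → w = 0.47
R5 (z=41.0): elevated=0.66 → w = 0.66
Weighted average = (0.25·20.0 + 0.18·54.8 + 0.47·58.0 + 0.47·46.0 + 0.66·41.0) / (0.25 + 0.18 + 0.47 + 0.47 + 0.66)
  = 90.8040 / 2.0300 = 44.731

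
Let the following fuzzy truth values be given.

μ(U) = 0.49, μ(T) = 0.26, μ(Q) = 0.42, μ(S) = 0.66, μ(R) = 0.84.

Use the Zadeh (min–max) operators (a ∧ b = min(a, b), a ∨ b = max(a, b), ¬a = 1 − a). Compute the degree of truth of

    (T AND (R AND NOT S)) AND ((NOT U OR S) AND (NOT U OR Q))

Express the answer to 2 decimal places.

0.26

NOT S = 1 − 0.66 = 0.34
R AND NOT S = min(a, b) on (0.84, 0.34) = 0.34
T AND (R AND NOT S) = min(a, b) on (0.26, 0.34) = 0.26
NOT U = 1 − 0.49 = 0.51
NOT U OR S = max(a, b) on (0.51, 0.66) = 0.66
NOT U = 1 − 0.49 = 0.51
NOT U OR Q = max(a, b) on (0.51, 0.42) = 0.51
(NOT U OR S) AND (NOT U OR Q) = min(a, b) on (0.66, 0.51) = 0.51
(T AND (R AND NOT S)) AND ((NOT U OR S) AND (NOT U OR Q)) = min(a, b) on (0.26, 0.51) = 0.26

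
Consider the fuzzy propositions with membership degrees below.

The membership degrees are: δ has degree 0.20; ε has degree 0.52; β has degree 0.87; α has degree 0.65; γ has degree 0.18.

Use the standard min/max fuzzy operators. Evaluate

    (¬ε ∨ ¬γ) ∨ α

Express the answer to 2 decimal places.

0.82

¬ε = 1 − 0.52 = 0.48
¬γ = 1 − 0.18 = 0.82
¬ε ∨ ¬γ = max(a, b) on (0.48, 0.82) = 0.82
(¬ε ∨ ¬γ) ∨ α = max(a, b) on (0.82, 0.65) = 0.82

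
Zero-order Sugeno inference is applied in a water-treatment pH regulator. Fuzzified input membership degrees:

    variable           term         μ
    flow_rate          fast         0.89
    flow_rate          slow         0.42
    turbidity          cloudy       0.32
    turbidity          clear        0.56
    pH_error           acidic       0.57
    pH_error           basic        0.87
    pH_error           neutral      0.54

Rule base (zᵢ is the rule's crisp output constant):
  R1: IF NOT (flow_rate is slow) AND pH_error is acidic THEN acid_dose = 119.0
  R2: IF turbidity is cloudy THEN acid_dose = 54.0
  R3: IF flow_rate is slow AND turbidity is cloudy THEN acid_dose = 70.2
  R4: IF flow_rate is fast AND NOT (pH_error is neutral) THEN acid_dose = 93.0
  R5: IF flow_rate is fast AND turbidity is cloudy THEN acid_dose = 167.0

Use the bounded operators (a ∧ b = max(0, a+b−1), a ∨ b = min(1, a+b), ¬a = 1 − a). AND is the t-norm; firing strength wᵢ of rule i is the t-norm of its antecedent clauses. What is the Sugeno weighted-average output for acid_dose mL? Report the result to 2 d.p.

R1 (z=119.0): ¬slow=1−0.42=0.58, acidic=0.57; AND[max(0, a+b−1)] → w = 0.15
R2 (z=54.0): cloudy=0.32 → w = 0.32
R3 (z=70.2): slow=0.42, cloudy=0.32; AND[max(0, a+b−1)] → w = 0.00
R4 (z=93.0): fast=0.89, ¬neutral=1−0.54=0.46; AND[max(0, a+b−1)] → w = 0.35
R5 (z=167.0): fast=0.89, cloudy=0.32; AND[max(0, a+b−1)] → w = 0.21
Weighted average = (0.15·119.0 + 0.32·54.0 + 0.00·70.2 + 0.35·93.0 + 0.21·167.0) / (0.15 + 0.32 + 0.00 + 0.35 + 0.21)
  = 102.7500 / 1.0300 = 99.76

99.76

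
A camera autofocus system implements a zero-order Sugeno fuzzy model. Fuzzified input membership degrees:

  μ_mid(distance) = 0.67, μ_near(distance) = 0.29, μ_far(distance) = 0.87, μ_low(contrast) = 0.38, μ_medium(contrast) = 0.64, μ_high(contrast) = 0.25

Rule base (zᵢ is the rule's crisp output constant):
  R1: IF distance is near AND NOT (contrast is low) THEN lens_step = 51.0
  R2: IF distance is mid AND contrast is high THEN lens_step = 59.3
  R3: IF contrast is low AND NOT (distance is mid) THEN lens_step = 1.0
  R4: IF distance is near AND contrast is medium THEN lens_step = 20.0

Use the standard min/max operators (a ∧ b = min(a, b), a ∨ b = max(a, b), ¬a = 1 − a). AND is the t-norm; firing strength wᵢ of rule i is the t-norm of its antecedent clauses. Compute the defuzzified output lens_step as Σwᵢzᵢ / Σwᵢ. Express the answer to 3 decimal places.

30.815

R1 (z=51.0): near=0.29, ¬low=1−0.38=0.62; AND[min(a, b)] → w = 0.29
R2 (z=59.3): mid=0.67, high=0.25; AND[min(a, b)] → w = 0.25
R3 (z=1.0): low=0.38, ¬mid=1−0.67=0.33; AND[min(a, b)] → w = 0.33
R4 (z=20.0): near=0.29, medium=0.64; AND[min(a, b)] → w = 0.29
Weighted average = (0.29·51.0 + 0.25·59.3 + 0.33·1.0 + 0.29·20.0) / (0.29 + 0.25 + 0.33 + 0.29)
  = 35.7450 / 1.1600 = 30.815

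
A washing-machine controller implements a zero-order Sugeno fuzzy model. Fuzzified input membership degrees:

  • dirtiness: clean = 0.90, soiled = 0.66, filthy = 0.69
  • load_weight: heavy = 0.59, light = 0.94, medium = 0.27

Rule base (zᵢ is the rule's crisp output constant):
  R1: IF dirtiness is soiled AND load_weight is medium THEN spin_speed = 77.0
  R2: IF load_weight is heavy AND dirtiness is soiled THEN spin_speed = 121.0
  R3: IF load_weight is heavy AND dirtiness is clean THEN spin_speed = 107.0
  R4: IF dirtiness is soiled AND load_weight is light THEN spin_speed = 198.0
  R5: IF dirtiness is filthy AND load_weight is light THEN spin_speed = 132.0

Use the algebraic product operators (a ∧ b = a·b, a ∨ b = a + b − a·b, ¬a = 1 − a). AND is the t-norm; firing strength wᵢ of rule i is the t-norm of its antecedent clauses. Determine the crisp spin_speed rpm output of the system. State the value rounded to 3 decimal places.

R1 (z=77.0): soiled=0.66, medium=0.27; AND[a·b] → w = 0.1782
R2 (z=121.0): heavy=0.59, soiled=0.66; AND[a·b] → w = 0.3894
R3 (z=107.0): heavy=0.59, clean=0.90; AND[a·b] → w = 0.5310
R4 (z=198.0): soiled=0.66, light=0.94; AND[a·b] → w = 0.6204
R5 (z=132.0): filthy=0.69, light=0.94; AND[a·b] → w = 0.6486
Weighted average = (0.1782·77.0 + 0.3894·121.0 + 0.5310·107.0 + 0.6204·198.0 + 0.6486·132.0) / (0.1782 + 0.3894 + 0.5310 + 0.6204 + 0.6486)
  = 326.1102 / 2.3676 = 137.739

137.739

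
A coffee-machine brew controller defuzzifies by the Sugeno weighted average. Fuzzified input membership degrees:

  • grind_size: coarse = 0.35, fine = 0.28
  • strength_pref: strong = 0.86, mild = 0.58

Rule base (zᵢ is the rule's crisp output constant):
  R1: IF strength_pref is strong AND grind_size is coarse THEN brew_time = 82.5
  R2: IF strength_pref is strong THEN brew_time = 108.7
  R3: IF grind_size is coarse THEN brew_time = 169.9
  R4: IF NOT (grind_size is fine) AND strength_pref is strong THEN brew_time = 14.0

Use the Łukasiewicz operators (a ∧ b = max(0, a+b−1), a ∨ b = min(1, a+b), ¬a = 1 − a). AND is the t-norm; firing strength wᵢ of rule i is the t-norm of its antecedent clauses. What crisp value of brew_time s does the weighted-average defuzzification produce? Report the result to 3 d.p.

R1 (z=82.5): strong=0.86, coarse=0.35; AND[max(0, a+b−1)] → w = 0.21
R2 (z=108.7): strong=0.86 → w = 0.86
R3 (z=169.9): coarse=0.35 → w = 0.35
R4 (z=14.0): ¬fine=1−0.28=0.72, strong=0.86; AND[max(0, a+b−1)] → w = 0.58
Weighted average = (0.21·82.5 + 0.86·108.7 + 0.35·169.9 + 0.58·14.0) / (0.21 + 0.86 + 0.35 + 0.58)
  = 178.3920 / 2.0000 = 89.196

89.196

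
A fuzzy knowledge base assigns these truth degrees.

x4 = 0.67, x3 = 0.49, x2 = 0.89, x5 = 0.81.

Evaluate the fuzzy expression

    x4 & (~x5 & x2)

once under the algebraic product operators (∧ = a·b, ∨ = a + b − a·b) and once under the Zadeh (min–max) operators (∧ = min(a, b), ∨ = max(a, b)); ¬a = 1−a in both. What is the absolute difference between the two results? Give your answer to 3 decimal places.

0.077

Under algebraic product:
  ~x5 = 1 − 0.8100 = 0.1900
  ~x5 & x2 = a·b on (0.1900, 0.8900) = 0.1691
  x4 & (~x5 & x2) = a·b on (0.6700, 0.1691) = 0.1133
  → value = 0.1133
Under Zadeh (min–max):
  ~x5 = 1 − 0.81 = 0.19
  ~x5 & x2 = min(a, b) on (0.19, 0.89) = 0.19
  x4 & (~x5 & x2) = min(a, b) on (0.67, 0.19) = 0.19
  → value = 0.1900
|0.1133 − 0.1900| = 0.077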